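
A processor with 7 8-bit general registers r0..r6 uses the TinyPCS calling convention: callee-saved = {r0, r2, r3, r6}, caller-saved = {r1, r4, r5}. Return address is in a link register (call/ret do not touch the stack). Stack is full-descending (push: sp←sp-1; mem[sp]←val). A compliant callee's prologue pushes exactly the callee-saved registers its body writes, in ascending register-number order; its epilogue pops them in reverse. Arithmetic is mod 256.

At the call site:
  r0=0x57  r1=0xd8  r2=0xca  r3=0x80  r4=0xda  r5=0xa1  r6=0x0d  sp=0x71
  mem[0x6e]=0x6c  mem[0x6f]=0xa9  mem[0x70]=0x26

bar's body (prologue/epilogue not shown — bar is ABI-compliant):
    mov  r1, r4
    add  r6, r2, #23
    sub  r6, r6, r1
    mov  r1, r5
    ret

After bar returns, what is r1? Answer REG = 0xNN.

REG = 0xa1

prologue: push r6 -> mem[0x70]=0x0d, sp=0x70
body[0] mov  r1, r4 -> r1=0xda
body[1] add  r6, r2, #23 -> r6=0xe1
body[2] sub  r6, r6, r1 -> r6=0x07
body[3] mov  r1, r5 -> r1=0xa1
epilogue: pop r6=0x0d, sp=0x71
r1 is caller-saved -> body value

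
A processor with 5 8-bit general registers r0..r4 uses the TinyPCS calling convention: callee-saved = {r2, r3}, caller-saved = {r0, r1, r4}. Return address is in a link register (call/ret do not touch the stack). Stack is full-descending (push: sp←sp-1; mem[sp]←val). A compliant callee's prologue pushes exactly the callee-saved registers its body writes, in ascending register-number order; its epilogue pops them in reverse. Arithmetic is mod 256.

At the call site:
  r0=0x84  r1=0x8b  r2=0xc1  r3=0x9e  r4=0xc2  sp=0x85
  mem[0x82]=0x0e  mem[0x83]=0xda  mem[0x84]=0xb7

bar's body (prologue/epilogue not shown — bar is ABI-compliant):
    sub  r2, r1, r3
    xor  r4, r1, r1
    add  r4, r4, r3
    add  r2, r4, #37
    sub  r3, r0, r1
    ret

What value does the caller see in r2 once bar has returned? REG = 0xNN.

prologue: push r2 -> mem[0x84]=0xc1, sp=0x84
prologue: push r3 -> mem[0x83]=0x9e, sp=0x83
body[0] sub  r2, r1, r3 -> r2=0xed
body[1] xor  r4, r1, r1 -> r4=0x00
body[2] add  r4, r4, r3 -> r4=0x9e
body[3] add  r2, r4, #37 -> r2=0xc3
body[4] sub  r3, r0, r1 -> r3=0xf9
epilogue: pop r3=0x9e, sp=0x84
epilogue: pop r2=0xc1, sp=0x85
r2 is callee-saved -> restored

REG = 0xc1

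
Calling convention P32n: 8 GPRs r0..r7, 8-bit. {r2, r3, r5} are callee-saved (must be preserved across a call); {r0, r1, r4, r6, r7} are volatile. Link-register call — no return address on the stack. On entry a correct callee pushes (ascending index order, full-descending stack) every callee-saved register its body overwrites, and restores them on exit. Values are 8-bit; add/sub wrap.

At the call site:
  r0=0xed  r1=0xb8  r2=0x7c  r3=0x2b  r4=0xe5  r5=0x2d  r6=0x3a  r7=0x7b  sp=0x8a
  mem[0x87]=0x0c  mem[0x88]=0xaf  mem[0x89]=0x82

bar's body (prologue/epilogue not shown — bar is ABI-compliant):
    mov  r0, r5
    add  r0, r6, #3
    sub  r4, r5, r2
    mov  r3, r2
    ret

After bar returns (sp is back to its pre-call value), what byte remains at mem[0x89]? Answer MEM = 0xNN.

MEM = 0x2b

prologue: push r3 → mem[0x89]=0x2b, sp=0x89
body[0] mov  r0, r5 → r0=0x2d
body[1] add  r0, r6, #3 → r0=0x3d
body[2] sub  r4, r5, r2 → r4=0xb1
body[3] mov  r3, r2 → r3=0x7c
epilogue: pop r3=0x2b, sp=0x8a
prologue pushed ['r3'] at ['0x89']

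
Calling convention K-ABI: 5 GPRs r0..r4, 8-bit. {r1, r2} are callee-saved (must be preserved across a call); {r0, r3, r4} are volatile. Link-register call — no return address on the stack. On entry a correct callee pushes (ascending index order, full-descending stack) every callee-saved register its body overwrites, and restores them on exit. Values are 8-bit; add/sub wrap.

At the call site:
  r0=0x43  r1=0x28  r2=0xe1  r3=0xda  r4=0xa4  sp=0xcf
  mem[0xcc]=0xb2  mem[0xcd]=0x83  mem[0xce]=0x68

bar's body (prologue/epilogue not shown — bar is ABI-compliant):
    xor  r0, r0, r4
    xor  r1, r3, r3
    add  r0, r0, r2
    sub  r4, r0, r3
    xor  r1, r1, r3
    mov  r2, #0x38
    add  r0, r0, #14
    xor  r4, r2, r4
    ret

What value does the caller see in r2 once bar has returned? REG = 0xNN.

REG = 0xe1

prologue: push r1 -> mem[0xce]=0x28, sp=0xce
prologue: push r2 -> mem[0xcd]=0xe1, sp=0xcd
body[0] xor  r0, r0, r4 -> r0=0xe7
body[1] xor  r1, r3, r3 -> r1=0x00
body[2] add  r0, r0, r2 -> r0=0xc8
body[3] sub  r4, r0, r3 -> r4=0xee
body[4] xor  r1, r1, r3 -> r1=0xda
body[5] mov  r2, #0x38 -> r2=0x38
body[6] add  r0, r0, #14 -> r0=0xd6
body[7] xor  r4, r2, r4 -> r4=0xd6
epilogue: pop r2=0xe1, sp=0xce
epilogue: pop r1=0x28, sp=0xcf
r2 is callee-saved -> restored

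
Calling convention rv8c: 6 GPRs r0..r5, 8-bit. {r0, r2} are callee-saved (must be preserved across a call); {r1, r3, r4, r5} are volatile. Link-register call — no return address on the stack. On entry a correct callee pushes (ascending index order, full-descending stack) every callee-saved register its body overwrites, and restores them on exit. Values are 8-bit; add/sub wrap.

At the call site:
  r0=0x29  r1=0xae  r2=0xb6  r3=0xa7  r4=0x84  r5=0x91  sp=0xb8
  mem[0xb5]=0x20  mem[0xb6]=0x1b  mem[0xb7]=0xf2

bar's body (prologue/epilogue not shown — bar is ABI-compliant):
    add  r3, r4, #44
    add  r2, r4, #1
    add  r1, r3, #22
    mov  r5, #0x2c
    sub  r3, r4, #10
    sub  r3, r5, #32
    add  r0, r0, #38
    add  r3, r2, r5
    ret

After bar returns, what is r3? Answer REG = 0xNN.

prologue: push r0 -> mem[0xb7]=0x29, sp=0xb7
prologue: push r2 -> mem[0xb6]=0xb6, sp=0xb6
body[0] add  r3, r4, #44 -> r3=0xb0
body[1] add  r2, r4, #1 -> r2=0x85
body[2] add  r1, r3, #22 -> r1=0xc6
body[3] mov  r5, #0x2c -> r5=0x2c
body[4] sub  r3, r4, #10 -> r3=0x7a
body[5] sub  r3, r5, #32 -> r3=0x0c
body[6] add  r0, r0, #38 -> r0=0x4f
body[7] add  r3, r2, r5 -> r3=0xb1
epilogue: pop r2=0xb6, sp=0xb7
epilogue: pop r0=0x29, sp=0xb8
r3 is caller-saved -> body value

REG = 0xb1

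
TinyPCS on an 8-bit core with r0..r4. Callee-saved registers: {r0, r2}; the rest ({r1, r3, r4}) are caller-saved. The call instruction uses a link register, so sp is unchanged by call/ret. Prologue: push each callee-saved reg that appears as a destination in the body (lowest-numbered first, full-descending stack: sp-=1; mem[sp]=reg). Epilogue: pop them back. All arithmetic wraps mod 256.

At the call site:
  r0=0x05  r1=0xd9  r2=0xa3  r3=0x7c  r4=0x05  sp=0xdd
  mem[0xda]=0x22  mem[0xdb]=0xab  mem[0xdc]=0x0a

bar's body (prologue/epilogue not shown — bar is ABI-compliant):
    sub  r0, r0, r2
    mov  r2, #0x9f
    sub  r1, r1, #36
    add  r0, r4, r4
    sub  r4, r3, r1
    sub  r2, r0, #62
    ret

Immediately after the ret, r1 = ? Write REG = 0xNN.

REG = 0xb5

prologue: push r0 → mem[0xdc]=0x05, sp=0xdc
prologue: push r2 → mem[0xdb]=0xa3, sp=0xdb
body[0] sub  r0, r0, r2 → r0=0x62
body[1] mov  r2, #0x9f → r2=0x9f
body[2] sub  r1, r1, #36 → r1=0xb5
body[3] add  r0, r4, r4 → r0=0x0a
body[4] sub  r4, r3, r1 → r4=0xc7
body[5] sub  r2, r0, #62 → r2=0xcc
epilogue: pop r2=0xa3, sp=0xdc
epilogue: pop r0=0x05, sp=0xdd
r1 is caller-saved → body value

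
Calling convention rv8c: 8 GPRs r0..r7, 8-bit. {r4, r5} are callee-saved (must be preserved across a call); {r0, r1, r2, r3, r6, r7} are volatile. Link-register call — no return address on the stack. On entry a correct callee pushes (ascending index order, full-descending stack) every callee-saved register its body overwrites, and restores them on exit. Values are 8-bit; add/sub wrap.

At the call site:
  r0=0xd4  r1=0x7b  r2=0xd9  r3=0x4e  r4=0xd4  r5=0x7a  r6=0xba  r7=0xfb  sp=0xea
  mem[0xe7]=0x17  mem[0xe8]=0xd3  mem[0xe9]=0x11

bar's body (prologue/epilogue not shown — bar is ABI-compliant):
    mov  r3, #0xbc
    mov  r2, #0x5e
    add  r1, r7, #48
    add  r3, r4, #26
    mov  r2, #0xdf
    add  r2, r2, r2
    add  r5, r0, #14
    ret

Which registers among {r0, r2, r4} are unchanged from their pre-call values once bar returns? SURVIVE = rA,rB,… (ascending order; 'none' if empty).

prologue: push r5 -> mem[0xe9]=0x7a, sp=0xe9
body[0] mov  r3, #0xbc -> r3=0xbc
body[1] mov  r2, #0x5e -> r2=0x5e
body[2] add  r1, r7, #48 -> r1=0x2b
body[3] add  r3, r4, #26 -> r3=0xee
body[4] mov  r2, #0xdf -> r2=0xdf
body[5] add  r2, r2, r2 -> r2=0xbe
body[6] add  r5, r0, #14 -> r5=0xe2
epilogue: pop r5=0x7a, sp=0xea
r0: caller-saved, written=False
r2: caller-saved, written=True
r4: callee-saved, written=False

SURVIVE = r0,r4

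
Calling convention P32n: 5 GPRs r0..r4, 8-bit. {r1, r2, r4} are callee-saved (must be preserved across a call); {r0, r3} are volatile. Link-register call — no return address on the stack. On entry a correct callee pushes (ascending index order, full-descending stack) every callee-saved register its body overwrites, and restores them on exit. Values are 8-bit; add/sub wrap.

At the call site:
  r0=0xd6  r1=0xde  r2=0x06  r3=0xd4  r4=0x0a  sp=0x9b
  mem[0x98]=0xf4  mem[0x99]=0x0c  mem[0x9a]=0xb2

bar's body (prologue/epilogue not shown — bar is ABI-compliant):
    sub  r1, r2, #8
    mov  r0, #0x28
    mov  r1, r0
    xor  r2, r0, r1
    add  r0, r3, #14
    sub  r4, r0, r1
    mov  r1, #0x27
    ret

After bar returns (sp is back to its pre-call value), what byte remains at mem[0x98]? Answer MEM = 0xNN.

prologue: push r1 → mem[0x9a]=0xde, sp=0x9a
prologue: push r2 → mem[0x99]=0x06, sp=0x99
prologue: push r4 → mem[0x98]=0x0a, sp=0x98
body[0] sub  r1, r2, #8 → r1=0xfe
body[1] mov  r0, #0x28 → r0=0x28
body[2] mov  r1, r0 → r1=0x28
body[3] xor  r2, r0, r1 → r2=0x00
body[4] add  r0, r3, #14 → r0=0xe2
body[5] sub  r4, r0, r1 → r4=0xba
body[6] mov  r1, #0x27 → r1=0x27
epilogue: pop r4=0x0a, sp=0x99
epilogue: pop r2=0x06, sp=0x9a
epilogue: pop r1=0xde, sp=0x9b
prologue pushed ['r1', 'r2', 'r4'] at ['0x9a', '0x99', '0x98']

MEM = 0x0a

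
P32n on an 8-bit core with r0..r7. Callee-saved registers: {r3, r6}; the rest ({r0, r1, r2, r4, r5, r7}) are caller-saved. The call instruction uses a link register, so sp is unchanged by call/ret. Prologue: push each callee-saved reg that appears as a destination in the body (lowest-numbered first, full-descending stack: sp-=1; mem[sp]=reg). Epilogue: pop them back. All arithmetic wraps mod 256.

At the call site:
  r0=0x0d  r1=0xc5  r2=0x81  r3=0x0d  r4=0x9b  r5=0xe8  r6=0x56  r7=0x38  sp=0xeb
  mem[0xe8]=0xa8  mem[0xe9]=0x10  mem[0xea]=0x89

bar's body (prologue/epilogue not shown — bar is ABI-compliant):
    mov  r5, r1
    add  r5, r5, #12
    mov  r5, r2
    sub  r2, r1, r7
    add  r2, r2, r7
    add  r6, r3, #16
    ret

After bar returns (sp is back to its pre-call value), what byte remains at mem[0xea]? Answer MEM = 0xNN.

MEM = 0x56

prologue: push r6 → mem[0xea]=0x56, sp=0xea
body[0] mov  r5, r1 → r5=0xc5
body[1] add  r5, r5, #12 → r5=0xd1
body[2] mov  r5, r2 → r5=0x81
body[3] sub  r2, r1, r7 → r2=0x8d
body[4] add  r2, r2, r7 → r2=0xc5
body[5] add  r6, r3, #16 → r6=0x1d
epilogue: pop r6=0x56, sp=0xeb
prologue pushed ['r6'] at ['0xea']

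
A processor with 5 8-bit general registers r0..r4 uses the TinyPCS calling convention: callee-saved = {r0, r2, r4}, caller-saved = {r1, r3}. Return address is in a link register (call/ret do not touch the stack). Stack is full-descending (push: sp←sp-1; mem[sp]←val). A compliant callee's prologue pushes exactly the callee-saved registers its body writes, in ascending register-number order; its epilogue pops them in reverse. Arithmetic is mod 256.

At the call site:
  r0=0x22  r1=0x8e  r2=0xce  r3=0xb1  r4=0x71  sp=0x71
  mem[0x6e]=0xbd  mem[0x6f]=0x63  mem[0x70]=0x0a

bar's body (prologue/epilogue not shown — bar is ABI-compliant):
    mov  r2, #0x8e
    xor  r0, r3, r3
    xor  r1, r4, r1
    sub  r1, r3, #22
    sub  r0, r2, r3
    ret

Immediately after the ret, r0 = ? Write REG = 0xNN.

prologue: push r0 → mem[0x70]=0x22, sp=0x70
prologue: push r2 → mem[0x6f]=0xce, sp=0x6f
body[0] mov  r2, #0x8e → r2=0x8e
body[1] xor  r0, r3, r3 → r0=0x00
body[2] xor  r1, r4, r1 → r1=0xff
body[3] sub  r1, r3, #22 → r1=0x9b
body[4] sub  r0, r2, r3 → r0=0xdd
epilogue: pop r2=0xce, sp=0x70
epilogue: pop r0=0x22, sp=0x71
r0 is callee-saved → restored

REG = 0x22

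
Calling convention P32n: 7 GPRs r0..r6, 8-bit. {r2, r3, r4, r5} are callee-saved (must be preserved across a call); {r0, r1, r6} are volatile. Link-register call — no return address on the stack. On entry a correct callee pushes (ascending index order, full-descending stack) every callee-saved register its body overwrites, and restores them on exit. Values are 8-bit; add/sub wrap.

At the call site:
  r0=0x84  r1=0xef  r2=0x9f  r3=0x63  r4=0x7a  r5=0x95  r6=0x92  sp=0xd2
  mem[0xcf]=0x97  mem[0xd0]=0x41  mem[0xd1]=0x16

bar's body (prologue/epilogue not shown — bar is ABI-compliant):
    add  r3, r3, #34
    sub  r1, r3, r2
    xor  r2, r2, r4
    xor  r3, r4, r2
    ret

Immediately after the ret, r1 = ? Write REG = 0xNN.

REG = 0xe6

prologue: push r2 → mem[0xd1]=0x9f, sp=0xd1
prologue: push r3 → mem[0xd0]=0x63, sp=0xd0
body[0] add  r3, r3, #34 → r3=0x85
body[1] sub  r1, r3, r2 → r1=0xe6
body[2] xor  r2, r2, r4 → r2=0xe5
body[3] xor  r3, r4, r2 → r3=0x9f
epilogue: pop r3=0x63, sp=0xd1
epilogue: pop r2=0x9f, sp=0xd2
r1 is caller-saved → body value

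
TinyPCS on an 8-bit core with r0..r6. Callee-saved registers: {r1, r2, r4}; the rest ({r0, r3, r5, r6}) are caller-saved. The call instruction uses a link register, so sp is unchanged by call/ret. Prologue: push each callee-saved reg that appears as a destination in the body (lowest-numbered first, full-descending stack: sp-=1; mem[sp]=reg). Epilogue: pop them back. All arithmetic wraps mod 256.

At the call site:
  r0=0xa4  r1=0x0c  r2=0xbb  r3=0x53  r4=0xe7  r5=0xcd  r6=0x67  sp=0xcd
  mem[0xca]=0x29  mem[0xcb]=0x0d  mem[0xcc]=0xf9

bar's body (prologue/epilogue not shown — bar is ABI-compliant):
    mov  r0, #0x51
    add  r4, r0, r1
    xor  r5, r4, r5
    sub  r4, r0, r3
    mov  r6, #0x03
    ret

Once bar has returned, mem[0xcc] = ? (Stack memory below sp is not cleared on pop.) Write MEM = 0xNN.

prologue: push r4 -> mem[0xcc]=0xe7, sp=0xcc
body[0] mov  r0, #0x51 -> r0=0x51
body[1] add  r4, r0, r1 -> r4=0x5d
body[2] xor  r5, r4, r5 -> r5=0x90
body[3] sub  r4, r0, r3 -> r4=0xfe
body[4] mov  r6, #0x03 -> r6=0x03
epilogue: pop r4=0xe7, sp=0xcd
prologue pushed ['r4'] at ['0xcc']

MEM = 0xe7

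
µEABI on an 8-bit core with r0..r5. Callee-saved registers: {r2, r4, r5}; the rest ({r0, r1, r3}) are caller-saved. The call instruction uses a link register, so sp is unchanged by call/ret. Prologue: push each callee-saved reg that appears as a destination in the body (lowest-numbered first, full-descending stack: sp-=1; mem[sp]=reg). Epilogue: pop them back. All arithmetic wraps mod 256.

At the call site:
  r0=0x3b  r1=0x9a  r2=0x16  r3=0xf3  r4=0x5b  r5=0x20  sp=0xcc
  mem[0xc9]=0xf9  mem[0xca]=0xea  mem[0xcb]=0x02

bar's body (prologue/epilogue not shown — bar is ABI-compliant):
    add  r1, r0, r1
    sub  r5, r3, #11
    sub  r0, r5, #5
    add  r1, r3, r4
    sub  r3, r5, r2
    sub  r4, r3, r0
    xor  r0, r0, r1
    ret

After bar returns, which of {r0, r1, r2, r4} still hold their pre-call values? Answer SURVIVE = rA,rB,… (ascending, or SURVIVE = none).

prologue: push r4 -> mem[0xcb]=0x5b, sp=0xcb
prologue: push r5 -> mem[0xca]=0x20, sp=0xca
body[0] add  r1, r0, r1 -> r1=0xd5
body[1] sub  r5, r3, #11 -> r5=0xe8
body[2] sub  r0, r5, #5 -> r0=0xe3
body[3] add  r1, r3, r4 -> r1=0x4e
body[4] sub  r3, r5, r2 -> r3=0xd2
body[5] sub  r4, r3, r0 -> r4=0xef
body[6] xor  r0, r0, r1 -> r0=0xad
epilogue: pop r5=0x20, sp=0xcb
epilogue: pop r4=0x5b, sp=0xcc
r0: caller-saved, written=True
r1: caller-saved, written=True
r2: callee-saved, written=False
r4: callee-saved, written=True

SURVIVE = r2,r4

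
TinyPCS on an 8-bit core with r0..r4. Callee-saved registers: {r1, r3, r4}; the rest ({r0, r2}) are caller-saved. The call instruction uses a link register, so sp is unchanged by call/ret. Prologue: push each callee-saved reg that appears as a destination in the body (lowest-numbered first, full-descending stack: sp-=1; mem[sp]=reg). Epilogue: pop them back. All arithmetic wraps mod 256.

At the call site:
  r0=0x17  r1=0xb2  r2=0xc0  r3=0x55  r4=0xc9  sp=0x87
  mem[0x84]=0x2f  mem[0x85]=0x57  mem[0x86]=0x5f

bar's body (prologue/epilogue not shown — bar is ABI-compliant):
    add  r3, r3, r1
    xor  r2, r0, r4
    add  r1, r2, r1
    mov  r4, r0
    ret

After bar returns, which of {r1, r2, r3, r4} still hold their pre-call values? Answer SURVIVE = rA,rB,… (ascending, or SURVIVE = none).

prologue: push r1 -> mem[0x86]=0xb2, sp=0x86
prologue: push r3 -> mem[0x85]=0x55, sp=0x85
prologue: push r4 -> mem[0x84]=0xc9, sp=0x84
body[0] add  r3, r3, r1 -> r3=0x07
body[1] xor  r2, r0, r4 -> r2=0xde
body[2] add  r1, r2, r1 -> r1=0x90
body[3] mov  r4, r0 -> r4=0x17
epilogue: pop r4=0xc9, sp=0x85
epilogue: pop r3=0x55, sp=0x86
epilogue: pop r1=0xb2, sp=0x87
r1: callee-saved, written=True
r2: caller-saved, written=True
r3: callee-saved, written=True
r4: callee-saved, written=True

SURVIVE = r1,r3,r4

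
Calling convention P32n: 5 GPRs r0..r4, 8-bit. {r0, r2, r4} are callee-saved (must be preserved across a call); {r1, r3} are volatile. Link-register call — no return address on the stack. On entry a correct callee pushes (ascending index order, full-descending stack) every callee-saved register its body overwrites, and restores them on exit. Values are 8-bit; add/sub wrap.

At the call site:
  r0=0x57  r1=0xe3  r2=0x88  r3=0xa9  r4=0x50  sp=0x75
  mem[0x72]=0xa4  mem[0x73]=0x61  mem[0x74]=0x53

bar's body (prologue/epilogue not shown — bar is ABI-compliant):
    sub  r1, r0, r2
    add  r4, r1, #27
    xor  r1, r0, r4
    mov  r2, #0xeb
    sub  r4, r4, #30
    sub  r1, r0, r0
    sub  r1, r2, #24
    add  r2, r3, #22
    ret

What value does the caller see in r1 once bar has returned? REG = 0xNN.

prologue: push r2 -> mem[0x74]=0x88, sp=0x74
prologue: push r4 -> mem[0x73]=0x50, sp=0x73
body[0] sub  r1, r0, r2 -> r1=0xcf
body[1] add  r4, r1, #27 -> r4=0xea
body[2] xor  r1, r0, r4 -> r1=0xbd
body[3] mov  r2, #0xeb -> r2=0xeb
body[4] sub  r4, r4, #30 -> r4=0xcc
body[5] sub  r1, r0, r0 -> r1=0x00
body[6] sub  r1, r2, #24 -> r1=0xd3
body[7] add  r2, r3, #22 -> r2=0xbf
epilogue: pop r4=0x50, sp=0x74
epilogue: pop r2=0x88, sp=0x75
r1 is caller-saved -> body value

REG = 0xd3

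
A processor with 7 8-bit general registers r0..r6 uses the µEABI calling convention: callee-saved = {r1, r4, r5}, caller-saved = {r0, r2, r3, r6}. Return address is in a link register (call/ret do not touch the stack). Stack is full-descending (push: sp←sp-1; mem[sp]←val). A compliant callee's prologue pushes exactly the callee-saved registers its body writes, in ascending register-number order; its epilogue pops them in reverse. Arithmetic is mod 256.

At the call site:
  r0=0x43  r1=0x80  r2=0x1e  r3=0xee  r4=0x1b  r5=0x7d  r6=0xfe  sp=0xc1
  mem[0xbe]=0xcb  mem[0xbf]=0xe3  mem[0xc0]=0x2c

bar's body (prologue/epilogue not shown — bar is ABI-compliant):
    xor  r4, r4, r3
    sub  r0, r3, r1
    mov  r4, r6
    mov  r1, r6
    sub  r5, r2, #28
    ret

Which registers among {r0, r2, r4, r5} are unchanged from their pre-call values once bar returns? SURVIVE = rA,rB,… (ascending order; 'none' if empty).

prologue: push r1 → mem[0xc0]=0x80, sp=0xc0
prologue: push r4 → mem[0xbf]=0x1b, sp=0xbf
prologue: push r5 → mem[0xbe]=0x7d, sp=0xbe
body[0] xor  r4, r4, r3 → r4=0xf5
body[1] sub  r0, r3, r1 → r0=0x6e
body[2] mov  r4, r6 → r4=0xfe
body[3] mov  r1, r6 → r1=0xfe
body[4] sub  r5, r2, #28 → r5=0x02
epilogue: pop r5=0x7d, sp=0xbf
epilogue: pop r4=0x1b, sp=0xc0
epilogue: pop r1=0x80, sp=0xc1
r0: caller-saved, written=True
r2: caller-saved, written=False
r4: callee-saved, written=True
r5: callee-saved, written=True

SURVIVE = r2,r4,r5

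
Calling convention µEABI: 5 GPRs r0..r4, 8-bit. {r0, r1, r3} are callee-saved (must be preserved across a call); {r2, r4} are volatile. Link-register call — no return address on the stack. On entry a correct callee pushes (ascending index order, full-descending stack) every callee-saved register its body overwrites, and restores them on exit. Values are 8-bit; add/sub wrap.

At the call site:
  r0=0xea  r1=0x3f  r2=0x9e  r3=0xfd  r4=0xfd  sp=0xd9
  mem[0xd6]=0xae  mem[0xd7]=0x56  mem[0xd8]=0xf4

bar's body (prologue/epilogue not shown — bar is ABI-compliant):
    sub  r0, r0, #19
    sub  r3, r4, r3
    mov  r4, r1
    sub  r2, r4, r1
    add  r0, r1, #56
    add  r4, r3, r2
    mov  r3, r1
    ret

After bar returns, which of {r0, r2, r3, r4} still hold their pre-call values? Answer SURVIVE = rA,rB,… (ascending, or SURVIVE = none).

prologue: push r0 -> mem[0xd8]=0xea, sp=0xd8
prologue: push r3 -> mem[0xd7]=0xfd, sp=0xd7
body[0] sub  r0, r0, #19 -> r0=0xd7
body[1] sub  r3, r4, r3 -> r3=0x00
body[2] mov  r4, r1 -> r4=0x3f
body[3] sub  r2, r4, r1 -> r2=0x00
body[4] add  r0, r1, #56 -> r0=0x77
body[5] add  r4, r3, r2 -> r4=0x00
body[6] mov  r3, r1 -> r3=0x3f
epilogue: pop r3=0xfd, sp=0xd8
epilogue: pop r0=0xea, sp=0xd9
r0: callee-saved, written=True
r2: caller-saved, written=True
r3: callee-saved, written=True
r4: caller-saved, written=True

SURVIVE = r0,r3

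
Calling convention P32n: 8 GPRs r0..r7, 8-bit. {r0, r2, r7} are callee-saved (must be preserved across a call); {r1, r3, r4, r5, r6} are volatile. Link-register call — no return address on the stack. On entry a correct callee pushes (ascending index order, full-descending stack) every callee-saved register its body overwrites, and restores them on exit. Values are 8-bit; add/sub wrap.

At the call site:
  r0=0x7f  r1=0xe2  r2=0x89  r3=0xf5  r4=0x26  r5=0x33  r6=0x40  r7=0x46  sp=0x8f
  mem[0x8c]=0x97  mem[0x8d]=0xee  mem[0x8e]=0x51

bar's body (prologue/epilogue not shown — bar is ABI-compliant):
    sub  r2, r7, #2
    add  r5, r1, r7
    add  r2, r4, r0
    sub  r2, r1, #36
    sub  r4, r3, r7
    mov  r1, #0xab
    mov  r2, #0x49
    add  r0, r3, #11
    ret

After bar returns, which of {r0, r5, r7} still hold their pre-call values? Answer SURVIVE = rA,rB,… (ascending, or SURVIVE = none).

SURVIVE = r0,r7

prologue: push r0 -> mem[0x8e]=0x7f, sp=0x8e
prologue: push r2 -> mem[0x8d]=0x89, sp=0x8d
body[0] sub  r2, r7, #2 -> r2=0x44
body[1] add  r5, r1, r7 -> r5=0x28
body[2] add  r2, r4, r0 -> r2=0xa5
body[3] sub  r2, r1, #36 -> r2=0xbe
body[4] sub  r4, r3, r7 -> r4=0xaf
body[5] mov  r1, #0xab -> r1=0xab
body[6] mov  r2, #0x49 -> r2=0x49
body[7] add  r0, r3, #11 -> r0=0x00
epilogue: pop r2=0x89, sp=0x8e
epilogue: pop r0=0x7f, sp=0x8f
r0: callee-saved, written=True
r5: caller-saved, written=True
r7: callee-saved, written=False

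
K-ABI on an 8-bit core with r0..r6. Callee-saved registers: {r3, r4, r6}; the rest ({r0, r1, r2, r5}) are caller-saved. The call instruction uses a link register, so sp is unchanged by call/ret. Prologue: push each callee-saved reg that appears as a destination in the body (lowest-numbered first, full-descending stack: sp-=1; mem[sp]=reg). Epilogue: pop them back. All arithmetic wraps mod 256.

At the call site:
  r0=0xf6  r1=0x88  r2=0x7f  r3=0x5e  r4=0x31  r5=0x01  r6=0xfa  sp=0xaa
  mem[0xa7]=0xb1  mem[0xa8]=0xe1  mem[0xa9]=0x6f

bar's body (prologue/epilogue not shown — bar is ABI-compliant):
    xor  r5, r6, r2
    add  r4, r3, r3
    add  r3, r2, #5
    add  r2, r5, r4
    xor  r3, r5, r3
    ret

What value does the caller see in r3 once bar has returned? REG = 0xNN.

REG = 0x5e

prologue: push r3 → mem[0xa9]=0x5e, sp=0xa9
prologue: push r4 → mem[0xa8]=0x31, sp=0xa8
body[0] xor  r5, r6, r2 → r5=0x85
body[1] add  r4, r3, r3 → r4=0xbc
body[2] add  r3, r2, #5 → r3=0x84
body[3] add  r2, r5, r4 → r2=0x41
body[4] xor  r3, r5, r3 → r3=0x01
epilogue: pop r4=0x31, sp=0xa9
epilogue: pop r3=0x5e, sp=0xaa
r3 is callee-saved → restored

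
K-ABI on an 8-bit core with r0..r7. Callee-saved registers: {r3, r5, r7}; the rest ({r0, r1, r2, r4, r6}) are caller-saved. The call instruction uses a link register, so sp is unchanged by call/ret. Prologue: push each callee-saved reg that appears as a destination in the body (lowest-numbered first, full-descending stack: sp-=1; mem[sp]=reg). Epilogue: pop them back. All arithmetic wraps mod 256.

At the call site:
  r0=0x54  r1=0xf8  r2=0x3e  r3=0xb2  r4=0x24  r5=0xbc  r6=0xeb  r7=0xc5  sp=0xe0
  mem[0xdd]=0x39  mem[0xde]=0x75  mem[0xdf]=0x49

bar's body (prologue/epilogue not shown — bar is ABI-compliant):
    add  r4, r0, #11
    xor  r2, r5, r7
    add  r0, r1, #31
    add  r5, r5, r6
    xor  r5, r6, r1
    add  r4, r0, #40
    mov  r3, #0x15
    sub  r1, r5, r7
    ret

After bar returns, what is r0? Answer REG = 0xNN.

prologue: push r3 → mem[0xdf]=0xb2, sp=0xdf
prologue: push r5 → mem[0xde]=0xbc, sp=0xde
body[0] add  r4, r0, #11 → r4=0x5f
body[1] xor  r2, r5, r7 → r2=0x79
body[2] add  r0, r1, #31 → r0=0x17
body[3] add  r5, r5, r6 → r5=0xa7
body[4] xor  r5, r6, r1 → r5=0x13
body[5] add  r4, r0, #40 → r4=0x3f
body[6] mov  r3, #0x15 → r3=0x15
body[7] sub  r1, r5, r7 → r1=0x4e
epilogue: pop r5=0xbc, sp=0xdf
epilogue: pop r3=0xb2, sp=0xe0
r0 is caller-saved → body value

REG = 0x17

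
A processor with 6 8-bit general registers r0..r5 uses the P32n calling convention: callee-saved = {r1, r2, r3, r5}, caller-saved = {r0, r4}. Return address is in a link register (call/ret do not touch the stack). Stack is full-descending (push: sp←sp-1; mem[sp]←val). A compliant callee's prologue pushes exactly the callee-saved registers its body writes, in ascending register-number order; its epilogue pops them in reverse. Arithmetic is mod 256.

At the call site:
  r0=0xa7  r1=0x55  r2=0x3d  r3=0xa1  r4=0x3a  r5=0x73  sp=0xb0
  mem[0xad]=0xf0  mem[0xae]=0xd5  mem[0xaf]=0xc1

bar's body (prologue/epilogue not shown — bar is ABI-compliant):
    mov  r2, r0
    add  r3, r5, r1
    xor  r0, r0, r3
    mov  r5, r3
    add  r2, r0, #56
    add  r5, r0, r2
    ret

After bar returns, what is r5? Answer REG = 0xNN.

REG = 0x73

prologue: push r2 → mem[0xaf]=0x3d, sp=0xaf
prologue: push r3 → mem[0xae]=0xa1, sp=0xae
prologue: push r5 → mem[0xad]=0x73, sp=0xad
body[0] mov  r2, r0 → r2=0xa7
body[1] add  r3, r5, r1 → r3=0xc8
body[2] xor  r0, r0, r3 → r0=0x6f
body[3] mov  r5, r3 → r5=0xc8
body[4] add  r2, r0, #56 → r2=0xa7
body[5] add  r5, r0, r2 → r5=0x16
epilogue: pop r5=0x73, sp=0xae
epilogue: pop r3=0xa1, sp=0xaf
epilogue: pop r2=0x3d, sp=0xb0
r5 is callee-saved → restored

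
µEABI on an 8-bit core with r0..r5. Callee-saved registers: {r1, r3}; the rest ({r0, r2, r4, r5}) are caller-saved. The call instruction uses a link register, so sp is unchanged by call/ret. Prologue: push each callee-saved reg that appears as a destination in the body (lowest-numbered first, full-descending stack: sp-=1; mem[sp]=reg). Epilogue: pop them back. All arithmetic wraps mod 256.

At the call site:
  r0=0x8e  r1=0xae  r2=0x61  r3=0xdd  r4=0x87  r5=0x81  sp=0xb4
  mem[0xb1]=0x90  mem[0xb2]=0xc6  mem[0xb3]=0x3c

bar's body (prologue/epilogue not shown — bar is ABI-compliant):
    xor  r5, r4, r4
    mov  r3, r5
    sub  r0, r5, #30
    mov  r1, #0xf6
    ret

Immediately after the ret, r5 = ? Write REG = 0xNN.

REG = 0x00

prologue: push r1 -> mem[0xb3]=0xae, sp=0xb3
prologue: push r3 -> mem[0xb2]=0xdd, sp=0xb2
body[0] xor  r5, r4, r4 -> r5=0x00
body[1] mov  r3, r5 -> r3=0x00
body[2] sub  r0, r5, #30 -> r0=0xe2
body[3] mov  r1, #0xf6 -> r1=0xf6
epilogue: pop r3=0xdd, sp=0xb3
epilogue: pop r1=0xae, sp=0xb4
r5 is caller-saved -> body value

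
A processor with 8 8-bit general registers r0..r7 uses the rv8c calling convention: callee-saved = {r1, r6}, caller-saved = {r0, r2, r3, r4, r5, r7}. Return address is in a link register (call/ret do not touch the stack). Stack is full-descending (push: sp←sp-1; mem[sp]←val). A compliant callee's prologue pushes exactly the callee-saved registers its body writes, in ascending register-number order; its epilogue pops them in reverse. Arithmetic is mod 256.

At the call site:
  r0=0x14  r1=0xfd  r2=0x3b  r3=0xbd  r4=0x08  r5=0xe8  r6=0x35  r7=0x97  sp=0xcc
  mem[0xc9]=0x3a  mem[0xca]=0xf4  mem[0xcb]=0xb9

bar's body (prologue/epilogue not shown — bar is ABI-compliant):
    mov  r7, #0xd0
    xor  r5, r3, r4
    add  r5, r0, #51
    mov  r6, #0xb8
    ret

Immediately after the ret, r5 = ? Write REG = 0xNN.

REG = 0x47

prologue: push r6 → mem[0xcb]=0x35, sp=0xcb
body[0] mov  r7, #0xd0 → r7=0xd0
body[1] xor  r5, r3, r4 → r5=0xb5
body[2] add  r5, r0, #51 → r5=0x47
body[3] mov  r6, #0xb8 → r6=0xb8
epilogue: pop r6=0x35, sp=0xcc
r5 is caller-saved → body value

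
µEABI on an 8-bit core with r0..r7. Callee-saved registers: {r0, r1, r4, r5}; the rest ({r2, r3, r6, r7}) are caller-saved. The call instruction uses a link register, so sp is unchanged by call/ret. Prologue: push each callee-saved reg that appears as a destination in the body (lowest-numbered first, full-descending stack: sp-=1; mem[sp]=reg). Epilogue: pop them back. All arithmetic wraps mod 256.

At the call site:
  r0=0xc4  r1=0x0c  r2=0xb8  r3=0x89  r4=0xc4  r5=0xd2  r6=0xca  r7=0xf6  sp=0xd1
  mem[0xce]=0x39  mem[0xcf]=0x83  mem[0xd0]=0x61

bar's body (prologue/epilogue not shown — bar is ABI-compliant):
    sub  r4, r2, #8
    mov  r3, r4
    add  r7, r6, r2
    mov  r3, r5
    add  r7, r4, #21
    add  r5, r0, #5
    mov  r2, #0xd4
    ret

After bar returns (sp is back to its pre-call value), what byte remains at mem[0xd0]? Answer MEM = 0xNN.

prologue: push r4 -> mem[0xd0]=0xc4, sp=0xd0
prologue: push r5 -> mem[0xcf]=0xd2, sp=0xcf
body[0] sub  r4, r2, #8 -> r4=0xb0
body[1] mov  r3, r4 -> r3=0xb0
body[2] add  r7, r6, r2 -> r7=0x82
body[3] mov  r3, r5 -> r3=0xd2
body[4] add  r7, r4, #21 -> r7=0xc5
body[5] add  r5, r0, #5 -> r5=0xc9
body[6] mov  r2, #0xd4 -> r2=0xd4
epilogue: pop r5=0xd2, sp=0xd0
epilogue: pop r4=0xc4, sp=0xd1
prologue pushed ['r4', 'r5'] at ['0xd0', '0xcf']

MEM = 0xc4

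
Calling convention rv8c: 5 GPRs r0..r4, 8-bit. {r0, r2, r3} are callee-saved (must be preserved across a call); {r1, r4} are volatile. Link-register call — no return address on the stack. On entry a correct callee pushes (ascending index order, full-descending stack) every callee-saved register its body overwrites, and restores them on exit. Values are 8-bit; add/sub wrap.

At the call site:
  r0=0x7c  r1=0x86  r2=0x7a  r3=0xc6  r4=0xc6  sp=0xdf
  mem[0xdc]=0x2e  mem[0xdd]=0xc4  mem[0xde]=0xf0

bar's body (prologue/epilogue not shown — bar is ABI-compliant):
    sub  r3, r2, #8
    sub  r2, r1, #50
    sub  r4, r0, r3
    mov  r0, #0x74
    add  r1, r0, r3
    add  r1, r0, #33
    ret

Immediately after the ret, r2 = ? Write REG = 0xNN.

prologue: push r0 -> mem[0xde]=0x7c, sp=0xde
prologue: push r2 -> mem[0xdd]=0x7a, sp=0xdd
prologue: push r3 -> mem[0xdc]=0xc6, sp=0xdc
body[0] sub  r3, r2, #8 -> r3=0x72
body[1] sub  r2, r1, #50 -> r2=0x54
body[2] sub  r4, r0, r3 -> r4=0x0a
body[3] mov  r0, #0x74 -> r0=0x74
body[4] add  r1, r0, r3 -> r1=0xe6
body[5] add  r1, r0, #33 -> r1=0x95
epilogue: pop r3=0xc6, sp=0xdd
epilogue: pop r2=0x7a, sp=0xde
epilogue: pop r0=0x7c, sp=0xdf
r2 is callee-saved -> restored

REG = 0x7a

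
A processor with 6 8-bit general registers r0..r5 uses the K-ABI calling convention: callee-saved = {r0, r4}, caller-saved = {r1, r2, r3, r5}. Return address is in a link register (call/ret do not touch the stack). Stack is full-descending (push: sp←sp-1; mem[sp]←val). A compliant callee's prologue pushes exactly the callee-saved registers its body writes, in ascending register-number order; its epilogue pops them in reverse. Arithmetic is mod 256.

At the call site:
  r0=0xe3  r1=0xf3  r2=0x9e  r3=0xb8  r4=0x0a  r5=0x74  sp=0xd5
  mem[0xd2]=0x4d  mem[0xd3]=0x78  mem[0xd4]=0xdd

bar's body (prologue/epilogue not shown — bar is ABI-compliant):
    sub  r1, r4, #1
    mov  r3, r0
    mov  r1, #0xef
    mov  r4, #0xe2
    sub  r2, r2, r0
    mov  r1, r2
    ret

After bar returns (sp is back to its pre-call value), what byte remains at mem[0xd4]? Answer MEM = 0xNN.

prologue: push r4 → mem[0xd4]=0x0a, sp=0xd4
body[0] sub  r1, r4, #1 → r1=0x09
body[1] mov  r3, r0 → r3=0xe3
body[2] mov  r1, #0xef → r1=0xef
body[3] mov  r4, #0xe2 → r4=0xe2
body[4] sub  r2, r2, r0 → r2=0xbb
body[5] mov  r1, r2 → r1=0xbb
epilogue: pop r4=0x0a, sp=0xd5
prologue pushed ['r4'] at ['0xd4']

MEM = 0x0a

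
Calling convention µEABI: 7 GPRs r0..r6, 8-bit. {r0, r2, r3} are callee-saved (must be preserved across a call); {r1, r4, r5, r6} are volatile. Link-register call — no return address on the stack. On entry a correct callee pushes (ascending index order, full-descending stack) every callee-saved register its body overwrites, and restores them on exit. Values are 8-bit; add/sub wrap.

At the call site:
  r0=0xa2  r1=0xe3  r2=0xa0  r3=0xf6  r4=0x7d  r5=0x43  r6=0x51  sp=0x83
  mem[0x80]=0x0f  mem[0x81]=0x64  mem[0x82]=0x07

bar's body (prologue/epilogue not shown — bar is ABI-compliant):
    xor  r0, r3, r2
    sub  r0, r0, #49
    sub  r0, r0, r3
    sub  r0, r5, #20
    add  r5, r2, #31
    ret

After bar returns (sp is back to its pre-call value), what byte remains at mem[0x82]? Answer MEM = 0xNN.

MEM = 0xa2

prologue: push r0 → mem[0x82]=0xa2, sp=0x82
body[0] xor  r0, r3, r2 → r0=0x56
body[1] sub  r0, r0, #49 → r0=0x25
body[2] sub  r0, r0, r3 → r0=0x2f
body[3] sub  r0, r5, #20 → r0=0x2f
body[4] add  r5, r2, #31 → r5=0xbf
epilogue: pop r0=0xa2, sp=0x83
prologue pushed ['r0'] at ['0x82']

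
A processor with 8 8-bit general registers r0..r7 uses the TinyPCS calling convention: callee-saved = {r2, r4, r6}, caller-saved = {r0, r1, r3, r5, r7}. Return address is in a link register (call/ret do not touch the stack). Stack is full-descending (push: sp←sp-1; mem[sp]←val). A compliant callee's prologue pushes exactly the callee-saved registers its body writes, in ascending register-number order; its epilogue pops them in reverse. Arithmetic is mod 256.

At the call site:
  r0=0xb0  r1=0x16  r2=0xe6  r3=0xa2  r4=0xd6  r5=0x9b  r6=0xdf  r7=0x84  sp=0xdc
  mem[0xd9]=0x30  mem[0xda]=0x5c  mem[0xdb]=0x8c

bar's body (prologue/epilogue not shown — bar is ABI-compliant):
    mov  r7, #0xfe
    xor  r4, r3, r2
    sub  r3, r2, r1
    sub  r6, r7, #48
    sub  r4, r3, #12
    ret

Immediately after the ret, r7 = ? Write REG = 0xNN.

prologue: push r4 -> mem[0xdb]=0xd6, sp=0xdb
prologue: push r6 -> mem[0xda]=0xdf, sp=0xda
body[0] mov  r7, #0xfe -> r7=0xfe
body[1] xor  r4, r3, r2 -> r4=0x44
body[2] sub  r3, r2, r1 -> r3=0xd0
body[3] sub  r6, r7, #48 -> r6=0xce
body[4] sub  r4, r3, #12 -> r4=0xc4
epilogue: pop r6=0xdf, sp=0xdb
epilogue: pop r4=0xd6, sp=0xdc
r7 is caller-saved -> body value

REG = 0xfe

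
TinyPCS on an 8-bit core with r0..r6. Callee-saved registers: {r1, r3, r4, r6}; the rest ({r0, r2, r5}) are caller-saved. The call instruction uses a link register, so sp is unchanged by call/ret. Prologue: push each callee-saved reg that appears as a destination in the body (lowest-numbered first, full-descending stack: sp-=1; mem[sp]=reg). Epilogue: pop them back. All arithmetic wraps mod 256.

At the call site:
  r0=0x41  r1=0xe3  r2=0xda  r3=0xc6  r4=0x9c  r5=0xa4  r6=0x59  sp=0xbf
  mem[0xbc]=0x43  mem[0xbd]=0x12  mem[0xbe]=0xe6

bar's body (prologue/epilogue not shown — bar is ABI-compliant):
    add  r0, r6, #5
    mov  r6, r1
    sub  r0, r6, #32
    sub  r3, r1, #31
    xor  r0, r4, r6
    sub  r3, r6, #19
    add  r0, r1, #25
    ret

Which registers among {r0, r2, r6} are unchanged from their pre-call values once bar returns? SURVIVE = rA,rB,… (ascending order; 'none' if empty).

SURVIVE = r2,r6

prologue: push r3 -> mem[0xbe]=0xc6, sp=0xbe
prologue: push r6 -> mem[0xbd]=0x59, sp=0xbd
body[0] add  r0, r6, #5 -> r0=0x5e
body[1] mov  r6, r1 -> r6=0xe3
body[2] sub  r0, r6, #32 -> r0=0xc3
body[3] sub  r3, r1, #31 -> r3=0xc4
body[4] xor  r0, r4, r6 -> r0=0x7f
body[5] sub  r3, r6, #19 -> r3=0xd0
body[6] add  r0, r1, #25 -> r0=0xfc
epilogue: pop r6=0x59, sp=0xbe
epilogue: pop r3=0xc6, sp=0xbf
r0: caller-saved, written=True
r2: caller-saved, written=False
r6: callee-saved, written=True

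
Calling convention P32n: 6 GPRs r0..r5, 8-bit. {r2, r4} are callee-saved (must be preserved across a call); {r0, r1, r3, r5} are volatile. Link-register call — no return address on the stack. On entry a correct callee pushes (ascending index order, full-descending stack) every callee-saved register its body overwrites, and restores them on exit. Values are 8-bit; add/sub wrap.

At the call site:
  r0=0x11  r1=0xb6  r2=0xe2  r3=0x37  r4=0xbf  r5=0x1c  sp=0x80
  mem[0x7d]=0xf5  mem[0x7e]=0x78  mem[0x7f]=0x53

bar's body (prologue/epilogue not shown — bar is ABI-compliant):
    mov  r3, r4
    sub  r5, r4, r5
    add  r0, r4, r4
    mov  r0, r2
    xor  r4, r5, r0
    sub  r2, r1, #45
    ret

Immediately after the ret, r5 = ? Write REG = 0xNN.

REG = 0xa3

prologue: push r2 -> mem[0x7f]=0xe2, sp=0x7f
prologue: push r4 -> mem[0x7e]=0xbf, sp=0x7e
body[0] mov  r3, r4 -> r3=0xbf
body[1] sub  r5, r4, r5 -> r5=0xa3
body[2] add  r0, r4, r4 -> r0=0x7e
body[3] mov  r0, r2 -> r0=0xe2
body[4] xor  r4, r5, r0 -> r4=0x41
body[5] sub  r2, r1, #45 -> r2=0x89
epilogue: pop r4=0xbf, sp=0x7f
epilogue: pop r2=0xe2, sp=0x80
r5 is caller-saved -> body value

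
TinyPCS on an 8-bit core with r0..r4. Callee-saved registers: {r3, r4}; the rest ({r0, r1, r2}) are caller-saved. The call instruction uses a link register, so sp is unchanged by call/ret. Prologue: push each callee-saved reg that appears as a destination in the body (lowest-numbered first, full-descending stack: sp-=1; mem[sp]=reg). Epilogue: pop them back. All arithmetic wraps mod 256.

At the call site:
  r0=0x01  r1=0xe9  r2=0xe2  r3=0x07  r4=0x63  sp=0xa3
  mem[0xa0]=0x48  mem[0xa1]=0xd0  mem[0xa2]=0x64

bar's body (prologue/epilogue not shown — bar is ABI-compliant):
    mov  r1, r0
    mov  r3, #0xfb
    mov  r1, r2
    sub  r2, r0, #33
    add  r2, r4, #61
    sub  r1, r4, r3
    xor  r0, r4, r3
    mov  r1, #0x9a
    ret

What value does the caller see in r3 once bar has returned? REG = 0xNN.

prologue: push r3 -> mem[0xa2]=0x07, sp=0xa2
body[0] mov  r1, r0 -> r1=0x01
body[1] mov  r3, #0xfb -> r3=0xfb
body[2] mov  r1, r2 -> r1=0xe2
body[3] sub  r2, r0, #33 -> r2=0xe0
body[4] add  r2, r4, #61 -> r2=0xa0
body[5] sub  r1, r4, r3 -> r1=0x68
body[6] xor  r0, r4, r3 -> r0=0x98
body[7] mov  r1, #0x9a -> r1=0x9a
epilogue: pop r3=0x07, sp=0xa3
r3 is callee-saved -> restored

REG = 0x07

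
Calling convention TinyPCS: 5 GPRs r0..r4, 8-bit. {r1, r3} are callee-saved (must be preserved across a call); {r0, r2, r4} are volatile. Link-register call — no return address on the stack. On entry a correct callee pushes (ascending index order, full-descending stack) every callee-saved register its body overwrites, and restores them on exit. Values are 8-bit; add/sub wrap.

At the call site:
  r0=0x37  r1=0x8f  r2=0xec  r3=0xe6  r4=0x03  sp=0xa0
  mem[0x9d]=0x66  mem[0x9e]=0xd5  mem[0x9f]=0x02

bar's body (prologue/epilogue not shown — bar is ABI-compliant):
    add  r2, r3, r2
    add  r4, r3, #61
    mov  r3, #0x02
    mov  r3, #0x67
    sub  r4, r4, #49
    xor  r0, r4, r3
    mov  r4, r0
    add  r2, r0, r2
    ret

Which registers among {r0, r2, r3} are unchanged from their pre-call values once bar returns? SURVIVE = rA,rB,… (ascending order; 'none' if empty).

SURVIVE = r3

prologue: push r3 -> mem[0x9f]=0xe6, sp=0x9f
body[0] add  r2, r3, r2 -> r2=0xd2
body[1] add  r4, r3, #61 -> r4=0x23
body[2] mov  r3, #0x02 -> r3=0x02
body[3] mov  r3, #0x67 -> r3=0x67
body[4] sub  r4, r4, #49 -> r4=0xf2
body[5] xor  r0, r4, r3 -> r0=0x95
body[6] mov  r4, r0 -> r4=0x95
body[7] add  r2, r0, r2 -> r2=0x67
epilogue: pop r3=0xe6, sp=0xa0
r0: caller-saved, written=True
r2: caller-saved, written=True
r3: callee-saved, written=True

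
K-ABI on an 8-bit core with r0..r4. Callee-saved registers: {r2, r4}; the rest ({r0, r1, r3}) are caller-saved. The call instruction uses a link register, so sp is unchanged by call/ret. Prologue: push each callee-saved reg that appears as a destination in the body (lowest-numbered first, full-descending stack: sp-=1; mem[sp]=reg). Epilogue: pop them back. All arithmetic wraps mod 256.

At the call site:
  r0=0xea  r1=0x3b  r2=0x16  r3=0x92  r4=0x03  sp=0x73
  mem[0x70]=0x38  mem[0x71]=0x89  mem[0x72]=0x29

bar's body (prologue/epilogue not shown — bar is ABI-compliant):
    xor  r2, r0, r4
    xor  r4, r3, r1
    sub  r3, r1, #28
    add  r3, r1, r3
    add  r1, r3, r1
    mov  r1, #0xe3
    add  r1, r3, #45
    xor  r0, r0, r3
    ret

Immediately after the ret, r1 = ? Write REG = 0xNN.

prologue: push r2 -> mem[0x72]=0x16, sp=0x72
prologue: push r4 -> mem[0x71]=0x03, sp=0x71
body[0] xor  r2, r0, r4 -> r2=0xe9
body[1] xor  r4, r3, r1 -> r4=0xa9
body[2] sub  r3, r1, #28 -> r3=0x1f
body[3] add  r3, r1, r3 -> r3=0x5a
body[4] add  r1, r3, r1 -> r1=0x95
body[5] mov  r1, #0xe3 -> r1=0xe3
body[6] add  r1, r3, #45 -> r1=0x87
body[7] xor  r0, r0, r3 -> r0=0xb0
epilogue: pop r4=0x03, sp=0x72
epilogue: pop r2=0x16, sp=0x73
r1 is caller-saved -> body value

REG = 0x87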